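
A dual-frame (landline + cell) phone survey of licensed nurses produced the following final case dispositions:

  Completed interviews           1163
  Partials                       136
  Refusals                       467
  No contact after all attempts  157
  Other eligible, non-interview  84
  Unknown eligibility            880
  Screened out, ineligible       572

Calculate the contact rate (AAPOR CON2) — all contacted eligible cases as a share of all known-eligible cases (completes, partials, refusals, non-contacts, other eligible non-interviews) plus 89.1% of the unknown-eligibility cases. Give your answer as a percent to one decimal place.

Numerator = 1163 + 136 + 467 + 84 = 1850
Eligible (known) = 1163 + 136 + 467 + 157 + 84 = 2007
Eligible share of unknowns = 0.8910 × 880 = 784.08
Denom = 2007 + 784.08 = 2791.08
CON2 = 1850 / 2791.08 = 0.6628

66.3%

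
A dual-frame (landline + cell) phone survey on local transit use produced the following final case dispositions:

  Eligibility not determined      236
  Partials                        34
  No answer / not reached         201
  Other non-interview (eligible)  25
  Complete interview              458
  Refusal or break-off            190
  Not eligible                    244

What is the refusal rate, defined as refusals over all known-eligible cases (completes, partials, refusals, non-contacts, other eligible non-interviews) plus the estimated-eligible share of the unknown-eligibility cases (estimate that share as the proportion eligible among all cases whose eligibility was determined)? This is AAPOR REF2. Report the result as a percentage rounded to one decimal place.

Num: 190
Eligible (known): 458 + 34 + 190 + 201 + 25 = 908
e = 908 / (908 + 244) = 908 / 1152 = 0.7882
e × U: 0.7882 × 236 = 186.02
Denominator: 908 + 186.02 = 1094.02
REF2 = 190 / 1094.02 = 0.1737

17.4%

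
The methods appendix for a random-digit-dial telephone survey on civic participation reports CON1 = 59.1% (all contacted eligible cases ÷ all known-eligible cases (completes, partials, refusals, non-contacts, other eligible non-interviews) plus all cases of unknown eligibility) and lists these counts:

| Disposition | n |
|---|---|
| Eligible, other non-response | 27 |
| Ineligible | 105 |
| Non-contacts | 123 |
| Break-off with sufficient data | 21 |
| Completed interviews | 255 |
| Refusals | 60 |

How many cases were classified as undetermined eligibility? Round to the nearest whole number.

128

Numerator → 255 + 21 + 60 + 27 = 363
CON1 = 363 / D = 0.591
D = 363 / 0.591 = 614.2
Remaining denominator categories sum to 486
undetermined eligibility = 614.2 − 486 ≈ 128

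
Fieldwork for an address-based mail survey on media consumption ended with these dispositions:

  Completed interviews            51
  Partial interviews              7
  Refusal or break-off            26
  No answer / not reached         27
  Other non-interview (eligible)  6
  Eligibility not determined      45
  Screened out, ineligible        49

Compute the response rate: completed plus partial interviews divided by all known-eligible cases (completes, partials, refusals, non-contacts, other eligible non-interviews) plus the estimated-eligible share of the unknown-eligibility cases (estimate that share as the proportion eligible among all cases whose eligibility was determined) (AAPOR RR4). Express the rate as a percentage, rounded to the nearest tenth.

Num = 51 + 7 = 58
Eligible (known) = 51 + 7 + 26 + 27 + 6 = 117
e = 117 / (117 + 49) = 117 / 166 = 0.7048
e × U = 0.7048 × 45 = 31.72
Denominator = 117 + 31.72 = 148.72
RR4 = 58 / 148.72 = 0.3900

39.0%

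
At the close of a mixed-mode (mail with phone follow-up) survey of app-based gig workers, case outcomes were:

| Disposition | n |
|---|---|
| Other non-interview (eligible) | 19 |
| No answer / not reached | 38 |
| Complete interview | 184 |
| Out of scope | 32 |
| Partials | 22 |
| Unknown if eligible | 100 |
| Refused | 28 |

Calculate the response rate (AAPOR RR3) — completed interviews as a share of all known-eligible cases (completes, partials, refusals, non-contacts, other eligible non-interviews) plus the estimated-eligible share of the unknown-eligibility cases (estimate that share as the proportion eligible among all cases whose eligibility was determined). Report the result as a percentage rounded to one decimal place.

48.3%

Top = 184
Eligible (known) = 184 + 22 + 28 + 38 + 19 = 291
e = 291 / (291 + 32) = 291 / 323 = 0.9009
e × U = 0.9009 × 100 = 90.09
Base = 291 + 90.09 = 381.09
RR3 = 184 / 381.09 = 0.4828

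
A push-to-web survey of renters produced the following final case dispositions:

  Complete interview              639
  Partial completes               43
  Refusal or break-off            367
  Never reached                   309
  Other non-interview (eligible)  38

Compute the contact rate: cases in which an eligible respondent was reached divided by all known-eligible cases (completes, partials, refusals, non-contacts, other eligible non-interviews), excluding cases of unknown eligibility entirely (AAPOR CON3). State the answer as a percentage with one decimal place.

Num = 639 + 43 + 367 + 38 = 1087
Denom = 639 + 43 + 367 + 309 + 38 = 1396
CON3 = 1087 / 1396 = 0.7787

77.9%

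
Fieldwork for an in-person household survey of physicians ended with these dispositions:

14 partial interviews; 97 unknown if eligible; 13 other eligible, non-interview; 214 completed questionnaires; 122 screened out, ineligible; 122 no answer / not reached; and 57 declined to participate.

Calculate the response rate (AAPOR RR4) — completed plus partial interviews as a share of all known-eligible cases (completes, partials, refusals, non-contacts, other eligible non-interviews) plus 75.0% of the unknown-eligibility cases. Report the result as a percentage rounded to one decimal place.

Top: 214 + 14 = 228
Determined eligible: 214 + 14 + 57 + 122 + 13 = 420
e × U: 0.7500 × 97 = 72.75
Base: 420 + 72.75 = 492.75
RR4 = 228 / 492.75 = 0.4627

46.3%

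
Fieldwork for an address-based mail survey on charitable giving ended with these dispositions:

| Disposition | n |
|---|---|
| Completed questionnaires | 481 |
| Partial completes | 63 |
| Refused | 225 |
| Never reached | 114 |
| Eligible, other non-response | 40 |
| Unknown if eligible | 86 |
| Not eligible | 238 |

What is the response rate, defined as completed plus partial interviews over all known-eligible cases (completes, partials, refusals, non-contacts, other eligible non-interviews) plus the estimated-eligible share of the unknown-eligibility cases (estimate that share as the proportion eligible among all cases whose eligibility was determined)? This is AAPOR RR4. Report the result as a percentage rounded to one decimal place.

Top → 481 + 63 = 544
Known eligible → 481 + 63 + 225 + 114 + 40 = 923
e = 923 / (923 + 238) = 923 / 1161 = 0.7950
Eligible share of unknowns → 0.7950 × 86 = 68.37
Base → 923 + 68.37 = 991.37
RR4 = 544 / 991.37 = 0.5487

54.9%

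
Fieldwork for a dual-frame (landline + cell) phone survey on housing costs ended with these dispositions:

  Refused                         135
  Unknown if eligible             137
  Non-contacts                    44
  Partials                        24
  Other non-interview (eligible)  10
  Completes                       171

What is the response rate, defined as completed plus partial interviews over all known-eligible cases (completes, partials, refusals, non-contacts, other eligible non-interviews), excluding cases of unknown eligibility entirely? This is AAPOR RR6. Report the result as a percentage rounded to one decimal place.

Top → 171 + 24 = 195
Denom → 171 + 24 + 135 + 44 + 10 = 384
RR6 = 195 / 384 = 0.5078

50.8%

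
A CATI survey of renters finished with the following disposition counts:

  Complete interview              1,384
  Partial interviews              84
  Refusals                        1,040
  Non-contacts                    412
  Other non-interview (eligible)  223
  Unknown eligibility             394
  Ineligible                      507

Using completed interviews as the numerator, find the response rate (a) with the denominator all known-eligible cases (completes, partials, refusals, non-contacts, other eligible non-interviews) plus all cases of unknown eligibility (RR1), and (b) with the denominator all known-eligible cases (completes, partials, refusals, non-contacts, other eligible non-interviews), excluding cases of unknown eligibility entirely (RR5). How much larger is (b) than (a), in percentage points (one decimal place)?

4.9

Numerator: 1384
Base: 1384 + 84 + 1040 + 412 + 223 + 394 = 3537
RR1 = 1384 / 3537 = 0.3913
Base: 1384 + 84 + 1040 + 412 + 223 = 3143
RR5 = 1384 / 3143 = 0.4403
Difference = 44.03 − 39.13 = 4.90 percentage points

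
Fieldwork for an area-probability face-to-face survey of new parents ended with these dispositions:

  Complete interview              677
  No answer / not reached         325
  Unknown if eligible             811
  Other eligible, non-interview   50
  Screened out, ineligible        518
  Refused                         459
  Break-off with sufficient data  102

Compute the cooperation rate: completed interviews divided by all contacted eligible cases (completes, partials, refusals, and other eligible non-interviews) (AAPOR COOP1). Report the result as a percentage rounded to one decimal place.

Num → 677
Base → 677 + 102 + 459 + 50 = 1288
COOP1 = 677 / 1288 = 0.5256

52.6%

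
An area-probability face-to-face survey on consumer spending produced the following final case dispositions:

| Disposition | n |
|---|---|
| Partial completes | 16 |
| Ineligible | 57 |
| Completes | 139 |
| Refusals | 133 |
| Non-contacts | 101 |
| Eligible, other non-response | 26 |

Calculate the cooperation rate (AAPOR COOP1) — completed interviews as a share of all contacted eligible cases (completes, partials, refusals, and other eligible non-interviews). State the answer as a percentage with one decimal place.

Top: 139
Base: 139 + 16 + 133 + 26 = 314
COOP1 = 139 / 314 = 0.4427

44.3%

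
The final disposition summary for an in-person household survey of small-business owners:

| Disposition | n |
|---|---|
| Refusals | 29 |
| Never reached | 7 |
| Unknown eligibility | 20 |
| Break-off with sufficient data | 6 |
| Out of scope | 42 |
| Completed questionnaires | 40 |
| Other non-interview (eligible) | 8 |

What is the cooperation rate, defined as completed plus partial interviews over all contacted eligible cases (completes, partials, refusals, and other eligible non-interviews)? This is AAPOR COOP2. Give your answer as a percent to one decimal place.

55.4%

Num = 40 + 6 = 46
Denominator = 40 + 6 + 29 + 8 = 83
COOP2 = 46 / 83 = 0.5542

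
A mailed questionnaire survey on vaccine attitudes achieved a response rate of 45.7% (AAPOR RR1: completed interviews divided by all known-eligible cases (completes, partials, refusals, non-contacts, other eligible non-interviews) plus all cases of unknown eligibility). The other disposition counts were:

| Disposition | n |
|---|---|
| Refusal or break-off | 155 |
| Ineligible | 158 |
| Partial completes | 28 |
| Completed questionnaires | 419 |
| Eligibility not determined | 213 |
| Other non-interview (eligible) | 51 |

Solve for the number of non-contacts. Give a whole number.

51

RR1 = 419 / D = 0.457
D = 419 / 0.457 = 916.8
Other denominator terms total 866
non-contacts = 916.8 − 866 ≈ 51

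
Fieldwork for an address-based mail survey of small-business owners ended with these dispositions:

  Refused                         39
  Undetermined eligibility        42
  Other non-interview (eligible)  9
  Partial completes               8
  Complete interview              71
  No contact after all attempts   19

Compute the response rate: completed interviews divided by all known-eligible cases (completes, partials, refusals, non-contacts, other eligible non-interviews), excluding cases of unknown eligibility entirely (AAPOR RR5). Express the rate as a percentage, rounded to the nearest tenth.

Numerator → 71
Base → 71 + 8 + 39 + 19 + 9 = 146
RR5 = 71 / 146 = 0.4863

48.6%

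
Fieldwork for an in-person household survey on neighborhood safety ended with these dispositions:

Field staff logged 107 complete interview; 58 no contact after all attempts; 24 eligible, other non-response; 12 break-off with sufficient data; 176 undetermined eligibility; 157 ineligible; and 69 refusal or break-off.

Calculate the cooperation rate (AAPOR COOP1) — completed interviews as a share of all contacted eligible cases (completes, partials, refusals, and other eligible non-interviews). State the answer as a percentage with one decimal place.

50.5%

Numerator → 107
Denom → 107 + 12 + 69 + 24 = 212
COOP1 = 107 / 212 = 0.5047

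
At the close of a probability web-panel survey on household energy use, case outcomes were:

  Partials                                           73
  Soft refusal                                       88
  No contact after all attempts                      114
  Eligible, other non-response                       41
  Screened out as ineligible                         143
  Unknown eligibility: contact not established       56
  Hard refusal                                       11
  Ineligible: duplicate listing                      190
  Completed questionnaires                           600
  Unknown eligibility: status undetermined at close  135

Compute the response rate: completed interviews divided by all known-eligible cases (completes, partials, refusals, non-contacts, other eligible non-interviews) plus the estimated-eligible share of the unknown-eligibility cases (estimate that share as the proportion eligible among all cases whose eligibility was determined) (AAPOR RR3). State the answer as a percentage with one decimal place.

56.2%

Refusals = 11 + 88 = 99
Eligibility not determined = 56 + 135 = 191
Out of scope = 143 + 190 = 333
Num: 600
Eligible (known): 600 + 73 + 99 + 114 + 41 = 927
e = 927 / (927 + 333) = 927 / 1260 = 0.7357
Eligible share of unknowns: 0.7357 × 191 = 140.52
Denom: 927 + 140.52 = 1067.52
RR3 = 600 / 1067.52 = 0.5621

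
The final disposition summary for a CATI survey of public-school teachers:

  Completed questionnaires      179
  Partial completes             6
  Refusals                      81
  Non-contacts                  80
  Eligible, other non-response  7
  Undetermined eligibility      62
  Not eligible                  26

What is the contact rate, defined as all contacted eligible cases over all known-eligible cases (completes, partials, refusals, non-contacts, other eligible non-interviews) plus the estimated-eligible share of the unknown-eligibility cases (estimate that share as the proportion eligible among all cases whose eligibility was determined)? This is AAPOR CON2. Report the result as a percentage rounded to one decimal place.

66.5%

Num: 179 + 6 + 81 + 7 = 273
Known eligible: 179 + 6 + 81 + 80 + 7 = 353
e = 353 / (353 + 26) = 353 / 379 = 0.9314
Estimated eligible among unknowns: 0.9314 × 62 = 57.75
Denominator: 353 + 57.75 = 410.75
CON2 = 273 / 410.75 = 0.6646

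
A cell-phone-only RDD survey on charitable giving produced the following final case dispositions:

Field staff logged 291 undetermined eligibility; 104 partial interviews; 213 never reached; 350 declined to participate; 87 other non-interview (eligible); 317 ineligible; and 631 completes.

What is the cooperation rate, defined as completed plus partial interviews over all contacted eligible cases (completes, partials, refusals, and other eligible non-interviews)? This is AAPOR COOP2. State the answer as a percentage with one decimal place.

62.7%

Num = 631 + 104 = 735
Denominator = 631 + 104 + 350 + 87 = 1172
COOP2 = 735 / 1172 = 0.6271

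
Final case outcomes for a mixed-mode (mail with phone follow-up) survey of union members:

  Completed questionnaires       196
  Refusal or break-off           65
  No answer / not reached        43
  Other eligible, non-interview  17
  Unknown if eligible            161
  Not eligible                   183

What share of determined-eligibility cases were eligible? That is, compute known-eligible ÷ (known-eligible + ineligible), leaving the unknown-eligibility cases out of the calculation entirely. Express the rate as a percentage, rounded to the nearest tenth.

Known eligible → 196 + 65 + 43 + 17 = 321
e = 321 / (321 + 183) = 321 / 504 = 0.6369

63.7%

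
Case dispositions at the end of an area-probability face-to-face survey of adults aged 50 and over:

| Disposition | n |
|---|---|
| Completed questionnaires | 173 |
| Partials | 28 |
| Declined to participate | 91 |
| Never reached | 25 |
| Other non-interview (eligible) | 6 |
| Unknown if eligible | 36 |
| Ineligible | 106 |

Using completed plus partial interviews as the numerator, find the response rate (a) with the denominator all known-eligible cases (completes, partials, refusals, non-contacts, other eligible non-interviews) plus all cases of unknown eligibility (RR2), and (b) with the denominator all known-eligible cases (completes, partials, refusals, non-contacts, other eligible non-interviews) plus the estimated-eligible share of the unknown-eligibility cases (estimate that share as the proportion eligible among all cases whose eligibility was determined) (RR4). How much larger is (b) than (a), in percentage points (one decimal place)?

1.4

Num → 173 + 28 = 201
Denom → 173 + 28 + 91 + 25 + 6 + 36 = 359
RR2 = 201 / 359 = 0.5599
Determined eligible → 173 + 28 + 91 + 25 + 6 = 323
e = 323 / (323 + 106) = 323 / 429 = 0.7529
e × U → 0.7529 × 36 = 27.10
Denom → 323 + 27.10 = 350.10
RR4 = 201 / 350.10 = 0.5741
Difference = 57.41 − 55.99 = 1.42 percentage points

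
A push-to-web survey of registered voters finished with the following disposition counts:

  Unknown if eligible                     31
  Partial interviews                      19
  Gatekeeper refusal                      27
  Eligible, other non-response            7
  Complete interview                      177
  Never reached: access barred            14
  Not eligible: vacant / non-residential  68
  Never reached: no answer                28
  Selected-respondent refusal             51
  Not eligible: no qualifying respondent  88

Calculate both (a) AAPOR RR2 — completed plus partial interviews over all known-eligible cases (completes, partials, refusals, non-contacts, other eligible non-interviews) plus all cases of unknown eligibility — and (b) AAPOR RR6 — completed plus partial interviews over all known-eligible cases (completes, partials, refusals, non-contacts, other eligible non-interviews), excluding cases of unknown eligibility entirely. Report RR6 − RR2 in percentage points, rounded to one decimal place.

5.3

Declined to participate = 27 + 51 = 78
No contact after all attempts = 28 + 14 = 42
Ineligible = 88 + 68 = 156
Numerator = 177 + 19 = 196
Denominator = 177 + 19 + 78 + 42 + 7 + 31 = 354
RR2 = 196 / 354 = 0.5537
Denominator = 177 + 19 + 78 + 42 + 7 = 323
RR6 = 196 / 323 = 0.6068
Difference = 60.68 − 55.37 = 5.31 percentage points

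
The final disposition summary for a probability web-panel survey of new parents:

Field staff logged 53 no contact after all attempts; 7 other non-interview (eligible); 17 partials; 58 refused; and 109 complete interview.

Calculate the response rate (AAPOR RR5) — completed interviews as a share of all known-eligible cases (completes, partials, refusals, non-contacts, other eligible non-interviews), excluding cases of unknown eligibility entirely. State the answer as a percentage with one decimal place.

Num: 109
Base: 109 + 17 + 58 + 53 + 7 = 244
RR5 = 109 / 244 = 0.4467

44.7%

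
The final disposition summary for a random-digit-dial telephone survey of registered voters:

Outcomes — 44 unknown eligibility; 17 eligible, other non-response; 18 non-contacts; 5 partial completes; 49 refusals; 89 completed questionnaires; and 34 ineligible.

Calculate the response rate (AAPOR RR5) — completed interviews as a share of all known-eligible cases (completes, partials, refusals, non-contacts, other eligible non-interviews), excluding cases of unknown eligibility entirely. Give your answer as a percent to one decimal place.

Top → 89
Denominator → 89 + 5 + 49 + 18 + 17 = 178
RR5 = 89 / 178 = 0.5000

50.0%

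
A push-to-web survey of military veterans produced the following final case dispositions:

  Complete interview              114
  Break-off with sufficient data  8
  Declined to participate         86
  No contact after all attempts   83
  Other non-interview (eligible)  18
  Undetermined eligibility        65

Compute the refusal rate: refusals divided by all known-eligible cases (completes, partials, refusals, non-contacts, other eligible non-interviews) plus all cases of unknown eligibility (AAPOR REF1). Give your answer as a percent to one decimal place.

Top = 86
Base = 114 + 8 + 86 + 83 + 18 + 65 = 374
REF1 = 86 / 374 = 0.2299

23.0%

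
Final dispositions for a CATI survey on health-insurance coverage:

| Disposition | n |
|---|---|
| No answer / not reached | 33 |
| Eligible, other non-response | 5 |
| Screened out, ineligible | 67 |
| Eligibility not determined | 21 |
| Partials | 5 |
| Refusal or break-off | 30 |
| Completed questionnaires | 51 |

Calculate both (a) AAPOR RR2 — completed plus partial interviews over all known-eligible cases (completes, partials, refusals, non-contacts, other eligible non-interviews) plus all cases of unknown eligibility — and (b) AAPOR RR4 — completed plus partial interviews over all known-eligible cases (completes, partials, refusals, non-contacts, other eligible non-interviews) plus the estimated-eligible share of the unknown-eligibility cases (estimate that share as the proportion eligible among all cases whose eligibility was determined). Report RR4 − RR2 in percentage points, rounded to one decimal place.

2.1

Top = 51 + 5 = 56
Base = 51 + 5 + 30 + 33 + 5 + 21 = 145
RR2 = 56 / 145 = 0.3862
Eligible (known) = 51 + 5 + 30 + 33 + 5 = 124
e = 124 / (124 + 67) = 124 / 191 = 0.6492
Estimated eligible among unknowns = 0.6492 × 21 = 13.63
Base = 124 + 13.63 = 137.63
RR4 = 56 / 137.63 = 0.4069
Difference = 40.69 − 38.62 = 2.07 percentage points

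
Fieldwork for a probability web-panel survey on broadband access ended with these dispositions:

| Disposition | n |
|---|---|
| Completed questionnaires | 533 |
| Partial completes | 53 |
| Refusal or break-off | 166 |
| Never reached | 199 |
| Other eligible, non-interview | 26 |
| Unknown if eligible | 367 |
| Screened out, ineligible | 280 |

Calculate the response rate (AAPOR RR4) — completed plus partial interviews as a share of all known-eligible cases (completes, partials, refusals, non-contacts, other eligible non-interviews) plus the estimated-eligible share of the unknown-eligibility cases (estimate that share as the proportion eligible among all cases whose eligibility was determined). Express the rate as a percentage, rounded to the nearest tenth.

Num → 533 + 53 = 586
Determined eligible → 533 + 53 + 166 + 199 + 26 = 977
e = 977 / (977 + 280) = 977 / 1257 = 0.7772
e × U → 0.7772 × 367 = 285.23
Denominator → 977 + 285.23 = 1262.23
RR4 = 586 / 1262.23 = 0.4643

46.4%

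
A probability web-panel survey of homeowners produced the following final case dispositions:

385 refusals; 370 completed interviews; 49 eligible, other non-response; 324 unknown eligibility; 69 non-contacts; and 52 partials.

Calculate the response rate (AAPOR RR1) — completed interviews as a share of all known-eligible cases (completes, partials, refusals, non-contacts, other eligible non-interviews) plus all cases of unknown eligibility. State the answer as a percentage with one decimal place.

Num → 370
Denom → 370 + 52 + 385 + 69 + 49 + 324 = 1249
RR1 = 370 / 1249 = 0.2962

29.6%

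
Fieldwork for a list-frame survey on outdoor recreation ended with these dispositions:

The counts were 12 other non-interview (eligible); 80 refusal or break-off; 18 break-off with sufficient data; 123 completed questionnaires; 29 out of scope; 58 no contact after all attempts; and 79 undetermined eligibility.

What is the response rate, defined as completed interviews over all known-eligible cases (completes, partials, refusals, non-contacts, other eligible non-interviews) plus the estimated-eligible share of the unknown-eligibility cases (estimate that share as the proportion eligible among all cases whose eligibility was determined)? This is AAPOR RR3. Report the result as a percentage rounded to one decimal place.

Num = 123
Eligible (known) = 123 + 18 + 80 + 58 + 12 = 291
e = 291 / (291 + 29) = 291 / 320 = 0.9094
e × U = 0.9094 × 79 = 71.84
Denom = 291 + 71.84 = 362.84
RR3 = 123 / 362.84 = 0.3390

33.9%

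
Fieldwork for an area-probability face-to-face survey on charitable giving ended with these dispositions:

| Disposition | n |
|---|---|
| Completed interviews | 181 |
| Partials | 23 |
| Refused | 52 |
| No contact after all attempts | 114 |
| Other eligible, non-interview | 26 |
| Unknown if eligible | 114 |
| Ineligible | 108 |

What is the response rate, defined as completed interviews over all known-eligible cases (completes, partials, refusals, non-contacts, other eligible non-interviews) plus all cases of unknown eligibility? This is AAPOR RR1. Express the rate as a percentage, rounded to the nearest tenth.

Top = 181
Denominator = 181 + 23 + 52 + 114 + 26 + 114 = 510
RR1 = 181 / 510 = 0.3549

35.5%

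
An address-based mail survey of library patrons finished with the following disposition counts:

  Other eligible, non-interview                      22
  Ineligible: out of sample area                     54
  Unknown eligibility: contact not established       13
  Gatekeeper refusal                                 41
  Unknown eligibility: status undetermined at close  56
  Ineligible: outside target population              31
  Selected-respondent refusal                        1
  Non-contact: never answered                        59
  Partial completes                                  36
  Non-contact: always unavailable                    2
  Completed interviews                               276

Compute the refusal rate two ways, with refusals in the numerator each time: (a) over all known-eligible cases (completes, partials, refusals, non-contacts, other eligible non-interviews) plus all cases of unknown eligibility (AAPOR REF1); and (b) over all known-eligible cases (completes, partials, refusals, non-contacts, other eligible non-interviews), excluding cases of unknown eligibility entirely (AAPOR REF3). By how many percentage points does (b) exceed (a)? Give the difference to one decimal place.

1.3

Refused = 41 + 1 = 42
No answer / not reached = 59 + 2 = 61
Unknown if eligible = 13 + 56 = 69
Not eligible = 31 + 54 = 85
Num → 42
Denom → 276 + 36 + 42 + 61 + 22 + 69 = 506
REF1 = 42 / 506 = 0.0830
Denom → 276 + 36 + 42 + 61 + 22 = 437
REF3 = 42 / 437 = 0.0961
Difference = 9.61 − 8.30 = 1.31 percentage points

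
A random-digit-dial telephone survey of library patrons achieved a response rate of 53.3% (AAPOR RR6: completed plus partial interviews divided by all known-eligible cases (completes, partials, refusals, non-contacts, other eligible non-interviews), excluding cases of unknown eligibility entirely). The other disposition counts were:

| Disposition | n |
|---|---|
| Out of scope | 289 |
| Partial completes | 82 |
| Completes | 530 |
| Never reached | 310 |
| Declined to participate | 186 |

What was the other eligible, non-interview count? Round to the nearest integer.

Num: 530 + 82 = 612
RR6 = 612 / D = 0.533
D = 612 / 0.533 = 1148.2
Other denominator terms total 1108
other eligible, non-interview = 1148.2 − 1108 ≈ 40

40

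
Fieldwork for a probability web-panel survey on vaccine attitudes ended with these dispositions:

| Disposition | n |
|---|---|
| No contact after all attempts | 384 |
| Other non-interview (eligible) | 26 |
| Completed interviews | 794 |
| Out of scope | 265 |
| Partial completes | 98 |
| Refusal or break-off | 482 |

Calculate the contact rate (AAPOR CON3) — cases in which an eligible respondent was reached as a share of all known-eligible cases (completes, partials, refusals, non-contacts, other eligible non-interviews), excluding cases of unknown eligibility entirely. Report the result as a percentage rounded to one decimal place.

78.5%

Num = 794 + 98 + 482 + 26 = 1400
Denom = 794 + 98 + 482 + 384 + 26 = 1784
CON3 = 1400 / 1784 = 0.7848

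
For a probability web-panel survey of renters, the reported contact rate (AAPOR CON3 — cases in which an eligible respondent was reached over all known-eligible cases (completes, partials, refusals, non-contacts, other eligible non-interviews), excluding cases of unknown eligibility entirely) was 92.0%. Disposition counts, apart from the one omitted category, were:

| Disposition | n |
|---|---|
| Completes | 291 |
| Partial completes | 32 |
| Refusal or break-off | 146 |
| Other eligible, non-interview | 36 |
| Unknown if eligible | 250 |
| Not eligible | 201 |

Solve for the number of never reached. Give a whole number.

Num = 291 + 32 + 146 + 36 = 505
CON3 = 505 / D = 0.920
D = 505 / 0.920 = 548.9
Remaining denominator categories sum to 505
never reached = 548.9 − 505 ≈ 44

44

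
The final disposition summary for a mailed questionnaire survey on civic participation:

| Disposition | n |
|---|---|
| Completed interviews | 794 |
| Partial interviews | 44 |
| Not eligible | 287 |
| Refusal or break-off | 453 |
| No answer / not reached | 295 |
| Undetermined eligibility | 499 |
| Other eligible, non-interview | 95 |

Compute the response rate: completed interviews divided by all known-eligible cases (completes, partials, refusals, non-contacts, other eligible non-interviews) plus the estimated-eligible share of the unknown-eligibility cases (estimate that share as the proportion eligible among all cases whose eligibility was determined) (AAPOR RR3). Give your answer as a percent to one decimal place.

37.7%

Num: 794
Determined eligible: 794 + 44 + 453 + 295 + 95 = 1681
e = 1681 / (1681 + 287) = 1681 / 1968 = 0.8542
Eligible share of unknowns: 0.8542 × 499 = 426.25
Denom: 1681 + 426.25 = 2107.25
RR3 = 794 / 2107.25 = 0.3768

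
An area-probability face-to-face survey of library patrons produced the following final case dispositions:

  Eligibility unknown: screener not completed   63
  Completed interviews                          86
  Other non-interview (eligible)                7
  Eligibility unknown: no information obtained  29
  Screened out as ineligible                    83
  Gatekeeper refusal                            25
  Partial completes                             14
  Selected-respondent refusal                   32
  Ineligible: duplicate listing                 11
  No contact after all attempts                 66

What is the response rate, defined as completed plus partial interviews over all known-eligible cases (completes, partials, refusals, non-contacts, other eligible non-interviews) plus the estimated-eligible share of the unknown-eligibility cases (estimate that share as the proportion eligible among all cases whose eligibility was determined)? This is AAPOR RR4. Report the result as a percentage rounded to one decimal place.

Refused = 25 + 32 = 57
Undetermined eligibility = 63 + 29 = 92
Not eligible = 83 + 11 = 94
Numerator = 86 + 14 = 100
Known eligible = 86 + 14 + 57 + 66 + 7 = 230
e = 230 / (230 + 94) = 230 / 324 = 0.7099
Estimated eligible among unknowns = 0.7099 × 92 = 65.31
Denominator = 230 + 65.31 = 295.31
RR4 = 100 / 295.31 = 0.3386

33.9%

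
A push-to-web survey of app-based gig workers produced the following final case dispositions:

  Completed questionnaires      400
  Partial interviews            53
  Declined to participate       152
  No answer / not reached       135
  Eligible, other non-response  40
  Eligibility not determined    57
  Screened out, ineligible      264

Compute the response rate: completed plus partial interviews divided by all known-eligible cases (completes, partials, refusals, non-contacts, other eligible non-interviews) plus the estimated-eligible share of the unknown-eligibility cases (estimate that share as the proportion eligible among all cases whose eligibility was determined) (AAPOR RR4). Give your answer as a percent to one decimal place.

55.1%

Numerator: 400 + 53 = 453
Determined eligible: 400 + 53 + 152 + 135 + 40 = 780
e = 780 / (780 + 264) = 780 / 1044 = 0.7471
e × U: 0.7471 × 57 = 42.58
Denominator: 780 + 42.58 = 822.58
RR4 = 453 / 822.58 = 0.5507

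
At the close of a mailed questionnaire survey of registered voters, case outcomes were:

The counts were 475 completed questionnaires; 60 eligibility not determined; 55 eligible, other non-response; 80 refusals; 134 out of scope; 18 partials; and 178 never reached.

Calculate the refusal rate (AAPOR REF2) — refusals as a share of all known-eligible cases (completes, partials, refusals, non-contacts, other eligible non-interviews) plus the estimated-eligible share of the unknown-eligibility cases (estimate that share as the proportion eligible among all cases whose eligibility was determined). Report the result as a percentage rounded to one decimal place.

Top → 80
Determined eligible → 475 + 18 + 80 + 178 + 55 = 806
e = 806 / (806 + 134) = 806 / 940 = 0.8574
Estimated eligible among unknowns → 0.8574 × 60 = 51.44
Base → 806 + 51.44 = 857.44
REF2 = 80 / 857.44 = 0.0933

9.3%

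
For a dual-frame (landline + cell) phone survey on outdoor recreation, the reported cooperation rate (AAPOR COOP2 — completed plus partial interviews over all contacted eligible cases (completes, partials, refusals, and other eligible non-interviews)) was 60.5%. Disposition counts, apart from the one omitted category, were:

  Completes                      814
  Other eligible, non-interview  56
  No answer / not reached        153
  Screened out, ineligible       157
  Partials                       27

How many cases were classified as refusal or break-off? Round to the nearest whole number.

493

Top = 814 + 27 = 841
COOP2 = 841 / D = 0.605
D = 841 / 0.605 = 1390.1
Other denominator terms total 897
refusal or break-off = 1390.1 − 897 ≈ 493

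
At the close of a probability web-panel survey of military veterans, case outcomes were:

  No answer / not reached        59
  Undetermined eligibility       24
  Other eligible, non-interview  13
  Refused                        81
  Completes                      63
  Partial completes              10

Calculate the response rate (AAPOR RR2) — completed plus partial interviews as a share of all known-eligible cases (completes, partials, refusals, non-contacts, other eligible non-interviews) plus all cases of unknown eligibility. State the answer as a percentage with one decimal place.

29.2%

Numerator: 63 + 10 = 73
Denom: 63 + 10 + 81 + 59 + 13 + 24 = 250
RR2 = 73 / 250 = 0.2920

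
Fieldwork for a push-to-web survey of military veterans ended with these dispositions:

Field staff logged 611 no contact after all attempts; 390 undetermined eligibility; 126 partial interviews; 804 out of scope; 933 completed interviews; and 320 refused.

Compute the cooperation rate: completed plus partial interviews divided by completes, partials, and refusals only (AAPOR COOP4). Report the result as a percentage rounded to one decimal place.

Top: 933 + 126 = 1059
Base: 933 + 126 + 320 = 1379
COOP4 = 1059 / 1379 = 0.7679

76.8%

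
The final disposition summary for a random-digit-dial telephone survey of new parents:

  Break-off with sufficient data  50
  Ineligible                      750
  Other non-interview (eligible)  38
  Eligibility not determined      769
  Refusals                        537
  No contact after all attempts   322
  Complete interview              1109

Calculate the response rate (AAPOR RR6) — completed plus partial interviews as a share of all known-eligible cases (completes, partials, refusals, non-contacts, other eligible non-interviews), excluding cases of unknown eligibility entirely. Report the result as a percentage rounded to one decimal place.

56.4%

Numerator: 1109 + 50 = 1159
Denominator: 1109 + 50 + 537 + 322 + 38 = 2056
RR6 = 1159 / 2056 = 0.5637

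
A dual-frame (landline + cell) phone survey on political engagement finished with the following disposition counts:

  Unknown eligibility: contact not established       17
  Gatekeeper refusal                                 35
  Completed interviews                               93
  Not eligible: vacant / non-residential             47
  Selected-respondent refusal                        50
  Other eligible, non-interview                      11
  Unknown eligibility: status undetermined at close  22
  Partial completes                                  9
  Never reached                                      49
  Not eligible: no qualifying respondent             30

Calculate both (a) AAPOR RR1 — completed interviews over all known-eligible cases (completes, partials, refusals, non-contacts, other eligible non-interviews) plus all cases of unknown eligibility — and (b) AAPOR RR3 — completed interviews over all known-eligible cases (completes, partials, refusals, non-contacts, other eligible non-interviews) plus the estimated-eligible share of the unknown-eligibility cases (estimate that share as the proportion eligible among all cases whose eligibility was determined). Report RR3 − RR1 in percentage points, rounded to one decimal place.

Refusal or break-off = 35 + 50 = 85
Undetermined eligibility = 17 + 22 = 39
Not eligible = 30 + 47 = 77
Num: 93
Denom: 93 + 9 + 85 + 49 + 11 + 39 = 286
RR1 = 93 / 286 = 0.3252
Known eligible: 93 + 9 + 85 + 49 + 11 = 247
e = 247 / (247 + 77) = 247 / 324 = 0.7623
e × U: 0.7623 × 39 = 29.73
Denom: 247 + 29.73 = 276.73
RR3 = 93 / 276.73 = 0.3361
Difference = 33.61 − 32.52 = 1.09 percentage points

1.1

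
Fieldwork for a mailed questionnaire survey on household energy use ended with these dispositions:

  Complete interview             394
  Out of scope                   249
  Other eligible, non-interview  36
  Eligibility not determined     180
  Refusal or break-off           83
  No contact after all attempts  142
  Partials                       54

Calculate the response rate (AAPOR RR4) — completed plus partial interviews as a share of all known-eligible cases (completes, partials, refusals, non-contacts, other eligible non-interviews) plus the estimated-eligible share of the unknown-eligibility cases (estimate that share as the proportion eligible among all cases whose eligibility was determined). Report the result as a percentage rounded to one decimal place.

53.2%

Top: 394 + 54 = 448
Determined eligible: 394 + 54 + 83 + 142 + 36 = 709
e = 709 / (709 + 249) = 709 / 958 = 0.7401
Estimated eligible among unknowns: 0.7401 × 180 = 133.22
Denominator: 709 + 133.22 = 842.22
RR4 = 448 / 842.22 = 0.5319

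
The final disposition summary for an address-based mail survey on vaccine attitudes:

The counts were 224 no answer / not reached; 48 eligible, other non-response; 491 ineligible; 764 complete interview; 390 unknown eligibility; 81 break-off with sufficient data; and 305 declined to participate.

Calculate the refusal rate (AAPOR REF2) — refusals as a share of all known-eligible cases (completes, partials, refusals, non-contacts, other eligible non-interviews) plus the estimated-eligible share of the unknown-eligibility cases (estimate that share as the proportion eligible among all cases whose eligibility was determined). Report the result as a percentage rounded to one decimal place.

Numerator = 305
Eligible (known) = 764 + 81 + 305 + 224 + 48 = 1422
e = 1422 / (1422 + 491) = 1422 / 1913 = 0.7433
e × U = 0.7433 × 390 = 289.89
Denom = 1422 + 289.89 = 1711.89
REF2 = 305 / 1711.89 = 0.1782

17.8%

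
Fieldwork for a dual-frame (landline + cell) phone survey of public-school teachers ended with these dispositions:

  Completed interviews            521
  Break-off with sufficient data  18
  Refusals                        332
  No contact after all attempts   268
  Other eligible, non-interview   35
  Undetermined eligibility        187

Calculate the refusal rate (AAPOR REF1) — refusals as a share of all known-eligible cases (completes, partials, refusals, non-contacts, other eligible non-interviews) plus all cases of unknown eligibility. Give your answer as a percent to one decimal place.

Num: 332
Denominator: 521 + 18 + 332 + 268 + 35 + 187 = 1361
REF1 = 332 / 1361 = 0.2439

24.4%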